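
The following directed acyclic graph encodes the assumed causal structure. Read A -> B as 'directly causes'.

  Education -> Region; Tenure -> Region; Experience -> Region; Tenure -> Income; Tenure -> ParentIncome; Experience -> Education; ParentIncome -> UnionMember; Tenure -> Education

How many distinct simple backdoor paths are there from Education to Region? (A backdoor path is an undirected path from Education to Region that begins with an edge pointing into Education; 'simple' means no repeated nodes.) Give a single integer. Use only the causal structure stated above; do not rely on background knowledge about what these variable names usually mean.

A backdoor path from Education to Region is any simple undirected path whose first edge points into Education (i.e. leaves Education via a parent).
Parents of Education: {Experience, Tenure}.
Enumerating:
  P1: Education <- Experience -> Region
  P2: Education <- Tenure -> Region
That exhausts the simple backdoor paths. Count: 2.

2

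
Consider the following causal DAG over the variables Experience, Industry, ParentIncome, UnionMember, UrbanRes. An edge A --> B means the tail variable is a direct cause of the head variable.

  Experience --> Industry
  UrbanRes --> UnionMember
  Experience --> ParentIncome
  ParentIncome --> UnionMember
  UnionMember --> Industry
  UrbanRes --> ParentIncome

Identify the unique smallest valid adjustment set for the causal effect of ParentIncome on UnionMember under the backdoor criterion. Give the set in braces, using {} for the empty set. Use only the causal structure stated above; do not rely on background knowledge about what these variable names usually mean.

{UrbanRes}

Variables eligible for adjustment (non-descendants of ParentIncome, excluding ParentIncome and UnionMember): {Experience, UrbanRes}.
Backdoor paths from ParentIncome to UnionMember:
  P1: ParentIncome <- UrbanRes -> UnionMember
  P2: ParentIncome <- Experience -> Industry <- UnionMember
The empty set is not sufficient: P1 (ParentIncome <- UrbanRes -> UnionMember) has no collider blocking it and no conditioned non-collider, so it is open.
Try {UrbanRes}:
  P1: blocked at fork node UrbanRes ∈ conditioning set.
  P2: blocked at collider Industry (neither it nor any descendant is in the conditioning set).
{UrbanRes} contains no descendant of ParentIncome and blocks every backdoor path.
No other singleton works — e.g. {Experience} leaves P1 open — so {UrbanRes} is the unique smallest valid adjustment set.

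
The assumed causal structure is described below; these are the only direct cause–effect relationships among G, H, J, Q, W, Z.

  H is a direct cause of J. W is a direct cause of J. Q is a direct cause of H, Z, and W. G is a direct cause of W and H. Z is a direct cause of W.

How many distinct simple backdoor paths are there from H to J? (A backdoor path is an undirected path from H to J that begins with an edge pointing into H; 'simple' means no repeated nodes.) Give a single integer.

3

A backdoor path from H to J is any simple undirected path whose first edge points into H (i.e. leaves H via a parent).
Parents of H: {G, Q}.
Enumerating:
  P1: H <- G -> W -> J
  P2: H <- Q -> Z -> W -> J
  P3: H <- Q -> W -> J
That exhausts the simple backdoor paths. Count: 3.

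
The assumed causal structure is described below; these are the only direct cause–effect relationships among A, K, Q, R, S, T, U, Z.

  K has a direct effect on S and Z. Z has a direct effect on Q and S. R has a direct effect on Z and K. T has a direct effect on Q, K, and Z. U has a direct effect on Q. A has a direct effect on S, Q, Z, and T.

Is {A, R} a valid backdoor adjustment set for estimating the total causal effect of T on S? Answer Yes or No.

Yes

Backdoor paths from T to S (paths whose first edge points into T):
  P1: T <- A -> Z <- R -> K -> S
  P2: T <- A -> Z <- K -> S
  P3: T <- A -> Z -> S
  P4: T <- A -> S
  P5: T <- A -> Q <- Z <- R -> K -> S
  P6: T <- A -> Q <- Z <- K -> S
  P7: T <- A -> Q <- Z -> S
Condition 1 (no descendant of T in the set): holds — descendants of T are {K, Q, S, Z}; none are in {A, R}.
Condition 2 (every backdoor path blocked by {A, R}):
  P1: blocked at fork node A ∈ conditioning set.
  P2: blocked at fork node A ∈ conditioning set.
  P3: blocked at fork node A ∈ conditioning set.
  P4: blocked at fork node A ∈ conditioning set.
  P5: blocked at fork node A ∈ conditioning set.
  P6: blocked at fork node A ∈ conditioning set.
  P7: blocked at fork node A ∈ conditioning set.
{A, R} satisfies the backdoor criterion.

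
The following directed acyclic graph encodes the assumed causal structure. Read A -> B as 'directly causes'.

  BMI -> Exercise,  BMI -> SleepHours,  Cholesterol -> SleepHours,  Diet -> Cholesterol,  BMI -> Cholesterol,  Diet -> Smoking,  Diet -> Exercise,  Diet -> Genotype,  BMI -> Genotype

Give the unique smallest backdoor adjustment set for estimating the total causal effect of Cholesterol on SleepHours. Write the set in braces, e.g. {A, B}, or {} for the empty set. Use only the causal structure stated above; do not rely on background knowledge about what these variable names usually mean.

Variables eligible for adjustment (non-descendants of Cholesterol, excluding Cholesterol and SleepHours): {BMI, Diet, Exercise, Genotype, Smoking}.
Backdoor paths from Cholesterol to SleepHours:
  P1: Cholesterol <- Diet -> Genotype <- BMI -> SleepHours
  P2: Cholesterol <- Diet -> Exercise <- BMI -> SleepHours
  P3: Cholesterol <- BMI -> SleepHours
The empty set is not sufficient: P3 (Cholesterol <- BMI -> SleepHours) has no collider blocking it and no conditioned non-collider, so it is open.
Try {BMI}:
  P1: blocked at collider Genotype (neither it nor any descendant is in the conditioning set).
  P2: blocked at collider Exercise (neither it nor any descendant is in the conditioning set).
  P3: blocked at fork node BMI ∈ conditioning set.
{BMI} contains no descendant of Cholesterol and blocks every backdoor path.
No other singleton works — e.g. {Diet} leaves P3 open — so {BMI} is the unique smallest valid adjustment set.

{BMI}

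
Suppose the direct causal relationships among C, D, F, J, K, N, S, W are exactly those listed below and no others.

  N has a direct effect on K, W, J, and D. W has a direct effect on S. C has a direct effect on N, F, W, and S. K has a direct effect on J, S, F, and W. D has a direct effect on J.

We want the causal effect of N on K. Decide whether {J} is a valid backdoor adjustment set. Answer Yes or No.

No

Backdoor paths from N to K (paths whose first edge points into N):
  P1: N <- C -> W <- K
  P2: N <- C -> W -> S <- K
  P3: N <- C -> F <- K
  P4: N <- C -> S <- K
  P5: N <- C -> S <- W <- K
Condition 1 (no descendant of N in the set): FAILS — J is a descendant of N.
Condition 2 (every backdoor path blocked by {J}):
  P1: blocked at collider W (neither it nor any descendant is in the conditioning set).
  P2: blocked at collider S (neither it nor any descendant is in the conditioning set).
  P3: blocked at collider F (neither it nor any descendant is in the conditioning set).
  P4: blocked at collider S (neither it nor any descendant is in the conditioning set).
  P5: blocked at collider S (neither it nor any descendant is in the conditioning set).
{J} does not satisfy the backdoor criterion.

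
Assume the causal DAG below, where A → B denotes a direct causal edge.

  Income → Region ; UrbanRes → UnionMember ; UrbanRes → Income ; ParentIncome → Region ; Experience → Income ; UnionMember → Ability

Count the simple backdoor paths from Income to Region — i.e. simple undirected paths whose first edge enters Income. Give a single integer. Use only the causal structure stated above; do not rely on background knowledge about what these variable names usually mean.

A backdoor path from Income to Region is any simple undirected path whose first edge points into Income (i.e. leaves Income via a parent).
Parents of Income: {Experience, UrbanRes}.
No simple path from any parent of Income reaches Region without revisiting Income, so there are no backdoor paths.

0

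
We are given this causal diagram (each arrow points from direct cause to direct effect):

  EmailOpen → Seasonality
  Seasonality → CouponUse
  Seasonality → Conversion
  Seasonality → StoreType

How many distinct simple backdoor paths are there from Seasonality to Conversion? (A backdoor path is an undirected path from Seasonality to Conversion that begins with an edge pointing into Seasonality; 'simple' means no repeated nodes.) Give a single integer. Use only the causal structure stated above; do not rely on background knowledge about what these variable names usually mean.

A backdoor path from Seasonality to Conversion is any simple undirected path whose first edge points into Seasonality (i.e. leaves Seasonality via a parent).
Parents of Seasonality: {EmailOpen}.
No simple path from any parent of Seasonality reaches Conversion without revisiting Seasonality, so there are no backdoor paths.

0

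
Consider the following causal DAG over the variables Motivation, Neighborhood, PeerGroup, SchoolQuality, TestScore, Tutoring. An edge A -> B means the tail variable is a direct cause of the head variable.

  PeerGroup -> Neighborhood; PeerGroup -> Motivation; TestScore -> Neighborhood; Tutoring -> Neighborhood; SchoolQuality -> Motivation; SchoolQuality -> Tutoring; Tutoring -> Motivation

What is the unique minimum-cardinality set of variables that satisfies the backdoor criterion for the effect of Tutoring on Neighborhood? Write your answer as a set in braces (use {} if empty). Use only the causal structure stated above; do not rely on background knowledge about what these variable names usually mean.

Variables eligible for adjustment (non-descendants of Tutoring, excluding Tutoring and Neighborhood): {PeerGroup, SchoolQuality, TestScore}.
Backdoor paths from Tutoring to Neighborhood:
  P1: Tutoring <- SchoolQuality -> Motivation <- PeerGroup -> Neighborhood
Each backdoor path contains an unconditioned collider, so every path is already blocked with the empty conditioning set:
  P1: blocked at collider Motivation (neither it nor any descendant is in the conditioning set).
The empty set is therefore the unique smallest valid set.

{}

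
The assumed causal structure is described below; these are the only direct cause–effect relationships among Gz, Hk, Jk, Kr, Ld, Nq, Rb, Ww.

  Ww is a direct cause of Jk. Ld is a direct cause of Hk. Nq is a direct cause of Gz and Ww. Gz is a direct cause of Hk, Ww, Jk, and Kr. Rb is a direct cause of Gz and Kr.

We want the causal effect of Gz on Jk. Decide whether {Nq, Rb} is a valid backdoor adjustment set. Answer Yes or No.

Backdoor paths from Gz to Jk (paths whose first edge points into Gz):
  P1: Gz <- Nq -> Ww -> Jk
Condition 1 (no descendant of Gz in the set): holds — descendants of Gz are {Hk, Jk, Kr, Ww}; none are in {Nq, Rb}.
Condition 2 (every backdoor path blocked by {Nq, Rb}):
  P1: blocked at fork node Nq ∈ conditioning set.
{Nq, Rb} satisfies the backdoor criterion.

Yes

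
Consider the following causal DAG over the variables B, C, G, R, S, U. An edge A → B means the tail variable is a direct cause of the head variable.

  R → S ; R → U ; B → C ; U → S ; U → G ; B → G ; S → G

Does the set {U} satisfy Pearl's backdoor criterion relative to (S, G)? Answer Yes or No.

Yes

Backdoor paths from S to G (paths whose first edge points into S):
  P1: S <- R -> U -> G
  P2: S <- U -> G
Condition 1 (no descendant of S in the set): holds — descendants of S are {G}; none are in {U}.
Condition 2 (every backdoor path blocked by {U}):
  P1: blocked at chain node U ∈ conditioning set.
  P2: blocked at fork node U ∈ conditioning set.
{U} satisfies the backdoor criterion.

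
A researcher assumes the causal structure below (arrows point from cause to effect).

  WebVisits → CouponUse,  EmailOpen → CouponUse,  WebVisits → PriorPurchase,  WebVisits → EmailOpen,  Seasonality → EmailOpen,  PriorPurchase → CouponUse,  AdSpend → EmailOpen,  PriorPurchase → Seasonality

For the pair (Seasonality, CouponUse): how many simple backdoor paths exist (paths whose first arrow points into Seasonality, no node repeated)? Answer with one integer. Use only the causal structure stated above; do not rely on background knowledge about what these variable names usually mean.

A backdoor path from Seasonality to CouponUse is any simple undirected path whose first edge points into Seasonality (i.e. leaves Seasonality via a parent).
Parents of Seasonality: {PriorPurchase}.
Enumerating:
  P1: Seasonality <- PriorPurchase <- WebVisits -> EmailOpen -> CouponUse
  P2: Seasonality <- PriorPurchase <- WebVisits -> CouponUse
  P3: Seasonality <- PriorPurchase -> CouponUse
That exhausts the simple backdoor paths. Count: 3.

3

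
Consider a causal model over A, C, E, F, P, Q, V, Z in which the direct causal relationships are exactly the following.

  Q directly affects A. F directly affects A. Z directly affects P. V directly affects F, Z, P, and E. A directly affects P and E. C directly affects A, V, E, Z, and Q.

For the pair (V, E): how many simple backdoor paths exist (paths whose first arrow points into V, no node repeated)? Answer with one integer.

4

A backdoor path from V to E is any simple undirected path whose first edge points into V (i.e. leaves V via a parent).
Parents of V: {C}.
Enumerating:
  P1: V <- C -> Q -> A -> E
  P2: V <- C -> Z -> P <- A -> E
  P3: V <- C -> A -> E
  P4: V <- C -> E
That exhausts the simple backdoor paths. Count: 4.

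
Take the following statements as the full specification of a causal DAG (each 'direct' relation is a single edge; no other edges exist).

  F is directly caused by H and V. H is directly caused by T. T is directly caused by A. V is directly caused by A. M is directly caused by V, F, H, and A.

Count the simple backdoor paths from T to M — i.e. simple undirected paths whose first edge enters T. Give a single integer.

4

A backdoor path from T to M is any simple undirected path whose first edge points into T (i.e. leaves T via a parent).
Parents of T: {A}.
Enumerating:
  P1: T <- A -> V -> F <- H -> M
  P2: T <- A -> V -> F -> M
  P3: T <- A -> V -> M
  P4: T <- A -> M
That exhausts the simple backdoor paths. Count: 4.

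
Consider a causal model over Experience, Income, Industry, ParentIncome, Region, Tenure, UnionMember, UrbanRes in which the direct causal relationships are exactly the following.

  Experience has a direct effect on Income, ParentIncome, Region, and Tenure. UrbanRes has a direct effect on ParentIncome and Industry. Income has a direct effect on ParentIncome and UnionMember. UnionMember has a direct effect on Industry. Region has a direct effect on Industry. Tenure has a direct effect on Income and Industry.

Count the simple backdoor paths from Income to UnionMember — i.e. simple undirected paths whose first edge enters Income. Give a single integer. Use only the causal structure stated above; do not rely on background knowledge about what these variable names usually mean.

6

A backdoor path from Income to UnionMember is any simple undirected path whose first edge points into Income (i.e. leaves Income via a parent).
Parents of Income: {Experience, Tenure}.
Enumerating:
  P1: Income <- Experience -> Region -> Industry <- UnionMember
  P2: Income <- Experience -> Tenure -> Industry <- UnionMember
  P3: Income <- Experience -> ParentIncome <- UrbanRes -> Industry <- UnionMember
  P4: Income <- Tenure <- Experience -> Region -> Industry <- UnionMember
  P5: Income <- Tenure <- Experience -> ParentIncome <- UrbanRes -> Industry <- UnionMember
  P6: Income <- Tenure -> Industry <- UnionMember
That exhausts the simple backdoor paths. Count: 6.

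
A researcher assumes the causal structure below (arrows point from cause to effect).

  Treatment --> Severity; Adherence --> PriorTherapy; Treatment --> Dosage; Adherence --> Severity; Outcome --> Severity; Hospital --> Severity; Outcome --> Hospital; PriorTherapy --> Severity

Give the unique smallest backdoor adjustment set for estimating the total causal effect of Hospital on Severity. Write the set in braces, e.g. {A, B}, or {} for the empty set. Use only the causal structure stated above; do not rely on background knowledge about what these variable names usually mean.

{Outcome}

Variables eligible for adjustment (non-descendants of Hospital, excluding Hospital and Severity): {Adherence, Dosage, Outcome, PriorTherapy, Treatment}.
Backdoor paths from Hospital to Severity:
  P1: Hospital <- Outcome -> Severity
The empty set is not sufficient: P1 (Hospital <- Outcome -> Severity) has no collider blocking it and no conditioned non-collider, so it is open.
Try {Outcome}:
  P1: blocked at fork node Outcome ∈ conditioning set.
{Outcome} contains no descendant of Hospital and blocks every backdoor path.
No other singleton works — e.g. {Adherence} leaves P1 open — so {Outcome} is the unique smallest valid adjustment set.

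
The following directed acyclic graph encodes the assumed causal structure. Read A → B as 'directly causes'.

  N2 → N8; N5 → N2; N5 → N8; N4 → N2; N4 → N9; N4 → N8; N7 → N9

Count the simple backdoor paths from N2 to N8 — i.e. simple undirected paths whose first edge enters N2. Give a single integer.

A backdoor path from N2 to N8 is any simple undirected path whose first edge points into N2 (i.e. leaves N2 via a parent).
Parents of N2: {N4, N5}.
Enumerating:
  P1: N2 <- N5 -> N8
  P2: N2 <- N4 -> N8
That exhausts the simple backdoor paths. Count: 2.

2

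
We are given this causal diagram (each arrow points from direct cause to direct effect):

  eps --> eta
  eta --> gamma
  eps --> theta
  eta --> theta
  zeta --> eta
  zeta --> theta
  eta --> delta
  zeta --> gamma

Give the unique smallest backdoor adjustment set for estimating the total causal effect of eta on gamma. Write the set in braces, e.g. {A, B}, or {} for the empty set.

{zeta}

Variables eligible for adjustment (non-descendants of eta, excluding eta and gamma): {eps, zeta}.
Backdoor paths from eta to gamma:
  P1: eta <- zeta -> gamma
  P2: eta <- eps -> theta <- zeta -> gamma
The empty set is not sufficient: P1 (eta <- zeta -> gamma) has no collider blocking it and no conditioned non-collider, so it is open.
Try {zeta}:
  P1: blocked at fork node zeta ∈ conditioning set.
  P2: blocked at collider theta (neither it nor any descendant is in the conditioning set).
{zeta} contains no descendant of eta and blocks every backdoor path.
No other singleton works — e.g. {eps} leaves P1 open — so {zeta} is the unique smallest valid adjustment set.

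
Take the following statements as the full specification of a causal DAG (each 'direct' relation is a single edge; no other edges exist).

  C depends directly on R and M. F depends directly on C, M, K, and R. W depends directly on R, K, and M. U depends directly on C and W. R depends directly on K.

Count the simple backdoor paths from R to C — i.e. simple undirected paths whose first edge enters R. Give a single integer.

A backdoor path from R to C is any simple undirected path whose first edge points into R (i.e. leaves R via a parent).
Parents of R: {K}.
Enumerating:
  P1: R <- K -> W <- M -> C
  P2: R <- K -> W <- M -> F <- C
  P3: R <- K -> W -> U <- C
  P4: R <- K -> F <- M -> W -> U <- C
  P5: R <- K -> F <- M -> C
  P6: R <- K -> F <- C
That exhausts the simple backdoor paths. Count: 6.

6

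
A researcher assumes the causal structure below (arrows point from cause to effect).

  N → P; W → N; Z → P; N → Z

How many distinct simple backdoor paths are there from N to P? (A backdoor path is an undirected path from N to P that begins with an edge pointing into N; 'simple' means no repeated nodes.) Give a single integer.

A backdoor path from N to P is any simple undirected path whose first edge points into N (i.e. leaves N via a parent).
Parents of N: {W}.
No simple path from any parent of N reaches P without revisiting N, so there are no backdoor paths.

0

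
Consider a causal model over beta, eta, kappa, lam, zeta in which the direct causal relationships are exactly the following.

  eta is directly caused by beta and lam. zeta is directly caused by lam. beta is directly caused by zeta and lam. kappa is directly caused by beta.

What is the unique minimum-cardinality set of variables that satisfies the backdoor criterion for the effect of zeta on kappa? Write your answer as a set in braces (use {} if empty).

{lam}

Variables eligible for adjustment (non-descendants of zeta, excluding zeta and kappa): {lam}.
Backdoor paths from zeta to kappa:
  P1: zeta <- lam -> beta -> kappa
  P2: zeta <- lam -> eta <- beta -> kappa
The empty set is not sufficient: P1 (zeta <- lam -> beta -> kappa) has no collider blocking it and no conditioned non-collider, so it is open.
Try {lam}:
  P1: blocked at fork node lam ∈ conditioning set.
  P2: blocked at fork node lam ∈ conditioning set.
{lam} contains no descendant of zeta and blocks every backdoor path.
{lam} is the unique smallest valid adjustment set.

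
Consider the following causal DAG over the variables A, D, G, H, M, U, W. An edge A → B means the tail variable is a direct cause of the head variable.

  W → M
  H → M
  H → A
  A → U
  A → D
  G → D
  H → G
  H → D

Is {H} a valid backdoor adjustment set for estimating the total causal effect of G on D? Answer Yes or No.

Backdoor paths from G to D (paths whose first edge points into G):
  P1: G <- H -> A -> D
  P2: G <- H -> D
Condition 1 (no descendant of G in the set): holds — descendants of G are {D}; none are in {H}.
Condition 2 (every backdoor path blocked by {H}):
  P1: blocked at fork node H ∈ conditioning set.
  P2: blocked at fork node H ∈ conditioning set.
{H} satisfies the backdoor criterion.

Yes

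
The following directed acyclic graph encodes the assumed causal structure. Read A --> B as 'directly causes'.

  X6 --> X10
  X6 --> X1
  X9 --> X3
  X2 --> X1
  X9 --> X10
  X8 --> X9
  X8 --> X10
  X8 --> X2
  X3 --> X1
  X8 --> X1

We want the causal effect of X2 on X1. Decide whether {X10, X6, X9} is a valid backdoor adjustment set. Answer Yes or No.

Backdoor paths from X2 to X1 (paths whose first edge points into X2):
  P1: X2 <- X8 -> X9 -> X3 -> X1
  P2: X2 <- X8 -> X9 -> X10 <- X6 -> X1
  P3: X2 <- X8 -> X1
  P4: X2 <- X8 -> X10 <- X9 -> X3 -> X1
  P5: X2 <- X8 -> X10 <- X6 -> X1
Condition 1 (no descendant of X2 in the set): holds — descendants of X2 are {X1}; none are in {X10, X6, X9}.
Condition 2 (every backdoor path blocked by {X10, X6, X9}):
  P1: blocked at chain node X9 ∈ conditioning set.
  P2: blocked at chain node X9 ∈ conditioning set.
  P3: open — no interior node is in the conditioning set.
  P4: blocked at fork node X9 ∈ conditioning set.
  P5: blocked at fork node X6 ∈ conditioning set.
{X10, X6, X9} does not satisfy the backdoor criterion.

No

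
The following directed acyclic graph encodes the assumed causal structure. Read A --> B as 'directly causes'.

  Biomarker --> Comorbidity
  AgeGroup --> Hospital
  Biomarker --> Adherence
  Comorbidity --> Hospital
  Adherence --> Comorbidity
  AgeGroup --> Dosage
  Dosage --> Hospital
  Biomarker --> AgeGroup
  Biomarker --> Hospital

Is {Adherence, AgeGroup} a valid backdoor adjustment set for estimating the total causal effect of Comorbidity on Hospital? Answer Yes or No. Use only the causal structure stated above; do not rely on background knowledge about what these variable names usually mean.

Backdoor paths from Comorbidity to Hospital (paths whose first edge points into Comorbidity):
  P1: Comorbidity <- Biomarker -> AgeGroup -> Dosage -> Hospital
  P2: Comorbidity <- Biomarker -> AgeGroup -> Hospital
  P3: Comorbidity <- Biomarker -> Hospital
  P4: Comorbidity <- Adherence <- Biomarker -> AgeGroup -> Dosage -> Hospital
  P5: Comorbidity <- Adherence <- Biomarker -> AgeGroup -> Hospital
  P6: Comorbidity <- Adherence <- Biomarker -> Hospital
Condition 1 (no descendant of Comorbidity in the set): holds — descendants of Comorbidity are {Hospital}; none are in {Adherence, AgeGroup}.
Condition 2 (every backdoor path blocked by {Adherence, AgeGroup}):
  P1: blocked at chain node AgeGroup ∈ conditioning set.
  P2: blocked at chain node AgeGroup ∈ conditioning set.
  P3: open — no interior node is in the conditioning set.
  P4: blocked at chain node Adherence ∈ conditioning set.
  P5: blocked at chain node Adherence ∈ conditioning set.
  P6: blocked at chain node Adherence ∈ conditioning set.
{Adherence, AgeGroup} does not satisfy the backdoor criterion.

No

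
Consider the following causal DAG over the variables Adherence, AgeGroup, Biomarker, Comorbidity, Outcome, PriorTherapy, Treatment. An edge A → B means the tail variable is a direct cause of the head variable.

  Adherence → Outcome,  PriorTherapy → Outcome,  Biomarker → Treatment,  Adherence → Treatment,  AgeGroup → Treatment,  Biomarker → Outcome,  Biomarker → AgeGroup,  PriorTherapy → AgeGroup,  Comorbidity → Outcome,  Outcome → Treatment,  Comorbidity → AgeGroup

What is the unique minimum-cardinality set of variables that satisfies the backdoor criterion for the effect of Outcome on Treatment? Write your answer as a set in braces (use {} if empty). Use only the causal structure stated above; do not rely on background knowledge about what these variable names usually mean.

{Adherence, AgeGroup, Biomarker}

Variables eligible for adjustment (non-descendants of Outcome, excluding Outcome and Treatment): {Adherence, AgeGroup, Biomarker, Comorbidity, PriorTherapy}.
Backdoor paths from Outcome to Treatment:
  P1: Outcome <- PriorTherapy -> AgeGroup <- Biomarker -> Treatment
  P2: Outcome <- PriorTherapy -> AgeGroup -> Treatment
  P3: Outcome <- Comorbidity -> AgeGroup <- Biomarker -> Treatment
  P4: Outcome <- Comorbidity -> AgeGroup -> Treatment
  P5: Outcome <- Adherence -> Treatment
  P6: Outcome <- Biomarker -> AgeGroup -> Treatment
  P7: Outcome <- Biomarker -> Treatment
The empty set is not sufficient: P2 (Outcome <- PriorTherapy -> AgeGroup -> Treatment) has no collider blocking it and no conditioned non-collider, so it is open.
Try {Adherence, AgeGroup, Biomarker}:
  P1: blocked at fork node Biomarker ∈ conditioning set.
  P2: blocked at chain node AgeGroup ∈ conditioning set.
  P3: blocked at fork node Biomarker ∈ conditioning set.
  P4: blocked at chain node AgeGroup ∈ conditioning set.
  P5: blocked at fork node Adherence ∈ conditioning set.
  P6: blocked at fork node Biomarker ∈ conditioning set.
  P7: blocked at fork node Biomarker ∈ conditioning set.
{Adherence, AgeGroup, Biomarker} contains no descendant of Outcome and blocks every backdoor path.
Every element of {Adherence, AgeGroup, Biomarker} is needed (dropping Adherence leaves P5 open; dropping AgeGroup leaves P2 open; dropping Biomarker leaves P1 open), so no proper subset is valid.
Among all size-3 subsets of the eligible variables, only {Adherence, AgeGroup, Biomarker} blocks every backdoor path, so it is the unique smallest valid adjustment set.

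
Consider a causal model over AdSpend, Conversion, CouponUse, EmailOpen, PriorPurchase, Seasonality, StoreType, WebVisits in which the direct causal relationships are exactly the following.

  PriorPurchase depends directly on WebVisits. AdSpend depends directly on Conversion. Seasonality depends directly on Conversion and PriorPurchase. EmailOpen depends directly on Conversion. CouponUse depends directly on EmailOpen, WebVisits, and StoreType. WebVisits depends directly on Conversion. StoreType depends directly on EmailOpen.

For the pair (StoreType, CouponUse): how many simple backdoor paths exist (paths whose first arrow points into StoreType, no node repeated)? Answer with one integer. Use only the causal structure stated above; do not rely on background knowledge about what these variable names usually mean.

A backdoor path from StoreType to CouponUse is any simple undirected path whose first edge points into StoreType (i.e. leaves StoreType via a parent).
Parents of StoreType: {EmailOpen}.
Enumerating:
  P1: StoreType <- EmailOpen <- Conversion -> WebVisits -> CouponUse
  P2: StoreType <- EmailOpen <- Conversion -> Seasonality <- PriorPurchase <- WebVisits -> CouponUse
  P3: StoreType <- EmailOpen -> CouponUse
That exhausts the simple backdoor paths. Count: 3.

3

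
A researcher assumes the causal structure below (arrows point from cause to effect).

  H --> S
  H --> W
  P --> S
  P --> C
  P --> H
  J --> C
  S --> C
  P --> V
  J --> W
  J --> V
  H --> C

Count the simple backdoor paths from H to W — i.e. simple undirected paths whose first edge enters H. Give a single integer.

3

A backdoor path from H to W is any simple undirected path whose first edge points into H (i.e. leaves H via a parent).
Parents of H: {P}.
Enumerating:
  P1: H <- P -> V <- J -> W
  P2: H <- P -> S -> C <- J -> W
  P3: H <- P -> C <- J -> W
That exhausts the simple backdoor paths. Count: 3.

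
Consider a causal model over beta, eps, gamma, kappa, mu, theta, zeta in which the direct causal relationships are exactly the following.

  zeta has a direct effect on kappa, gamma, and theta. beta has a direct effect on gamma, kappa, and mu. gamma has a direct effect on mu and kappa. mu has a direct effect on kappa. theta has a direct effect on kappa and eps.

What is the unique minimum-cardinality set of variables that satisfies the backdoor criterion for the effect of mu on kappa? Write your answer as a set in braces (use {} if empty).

{beta, gamma}

Variables eligible for adjustment (non-descendants of mu, excluding mu and kappa): {beta, eps, gamma, theta, zeta}.
Backdoor paths from mu to kappa:
  P1: mu <- beta -> gamma <- zeta -> theta -> kappa
  P2: mu <- beta -> gamma <- zeta -> kappa
  P3: mu <- beta -> gamma -> kappa
  P4: mu <- beta -> kappa
  P5: mu <- gamma <- beta -> kappa
  P6: mu <- gamma <- zeta -> theta -> kappa
  P7: mu <- gamma <- zeta -> kappa
  P8: mu <- gamma -> kappa
The empty set is not sufficient: P3 (mu <- beta -> gamma -> kappa) has no collider blocking it and no conditioned non-collider, so it is open.
Try {beta, gamma}:
  P1: blocked at fork node beta ∈ conditioning set.
  P2: blocked at fork node beta ∈ conditioning set.
  P3: blocked at fork node beta ∈ conditioning set.
  P4: blocked at fork node beta ∈ conditioning set.
  P5: blocked at chain node gamma ∈ conditioning set.
  P6: blocked at chain node gamma ∈ conditioning set.
  P7: blocked at chain node gamma ∈ conditioning set.
  P8: blocked at fork node gamma ∈ conditioning set.
{beta, gamma} contains no descendant of mu and blocks every backdoor path.
Every element of {beta, gamma} is needed (dropping beta leaves P1 open; dropping gamma leaves P6 open), so no proper subset is valid.
Among all size-2 subsets of the eligible variables, only {beta, gamma} blocks every backdoor path, so it is the unique smallest valid adjustment set.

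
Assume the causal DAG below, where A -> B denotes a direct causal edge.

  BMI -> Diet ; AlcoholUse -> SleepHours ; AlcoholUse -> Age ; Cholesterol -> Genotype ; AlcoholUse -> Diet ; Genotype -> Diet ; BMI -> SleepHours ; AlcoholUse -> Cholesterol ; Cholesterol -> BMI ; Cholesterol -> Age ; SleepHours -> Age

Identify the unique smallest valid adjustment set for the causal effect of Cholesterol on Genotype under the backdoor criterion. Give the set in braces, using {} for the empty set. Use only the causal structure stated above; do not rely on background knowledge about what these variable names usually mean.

Variables eligible for adjustment (non-descendants of Cholesterol, excluding Cholesterol and Genotype): {AlcoholUse}.
Backdoor paths from Cholesterol to Genotype:
  P1: Cholesterol <- AlcoholUse -> SleepHours <- BMI -> Diet <- Genotype
  P2: Cholesterol <- AlcoholUse -> Age <- SleepHours <- BMI -> Diet <- Genotype
  P3: Cholesterol <- AlcoholUse -> Diet <- Genotype
Each backdoor path contains an unconditioned collider, so every path is already blocked with the empty conditioning set:
  P1: blocked at collider SleepHours (neither it nor any descendant is in the conditioning set).
  P2: blocked at collider Age (neither it nor any descendant is in the conditioning set).
  P3: blocked at collider Diet (neither it nor any descendant is in the conditioning set).
The empty set is therefore the unique smallest valid set.

{}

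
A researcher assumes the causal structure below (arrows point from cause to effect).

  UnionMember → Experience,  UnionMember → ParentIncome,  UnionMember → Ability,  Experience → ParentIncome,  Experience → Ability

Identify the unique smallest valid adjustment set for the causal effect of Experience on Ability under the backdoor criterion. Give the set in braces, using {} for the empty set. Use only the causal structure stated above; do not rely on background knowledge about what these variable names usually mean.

Variables eligible for adjustment (non-descendants of Experience, excluding Experience and Ability): {UnionMember}.
Backdoor paths from Experience to Ability:
  P1: Experience <- UnionMember -> Ability
The empty set is not sufficient: P1 (Experience <- UnionMember -> Ability) has no collider blocking it and no conditioned non-collider, so it is open.
Try {UnionMember}:
  P1: blocked at fork node UnionMember ∈ conditioning set.
{UnionMember} contains no descendant of Experience and blocks every backdoor path.
{UnionMember} is the unique smallest valid adjustment set.

{UnionMember}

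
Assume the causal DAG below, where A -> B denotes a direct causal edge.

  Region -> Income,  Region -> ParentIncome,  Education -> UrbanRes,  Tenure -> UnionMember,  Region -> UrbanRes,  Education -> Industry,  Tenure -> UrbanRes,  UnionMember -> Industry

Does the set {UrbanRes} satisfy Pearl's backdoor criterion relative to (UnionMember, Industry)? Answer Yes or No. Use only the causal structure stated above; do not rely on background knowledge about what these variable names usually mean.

No

Backdoor paths from UnionMember to Industry (paths whose first edge points into UnionMember):
  P1: UnionMember <- Tenure -> UrbanRes <- Education -> Industry
Condition 1 (no descendant of UnionMember in the set): holds — descendants of UnionMember are {Industry}; none are in {UrbanRes}.
Condition 2 (every backdoor path blocked by {UrbanRes}):
  P1: open — collider(s) UrbanRes are conditioned on (or have a conditioned descendant) and no non-collider on the path is in the set.
{UrbanRes} does not satisfy the backdoor criterion.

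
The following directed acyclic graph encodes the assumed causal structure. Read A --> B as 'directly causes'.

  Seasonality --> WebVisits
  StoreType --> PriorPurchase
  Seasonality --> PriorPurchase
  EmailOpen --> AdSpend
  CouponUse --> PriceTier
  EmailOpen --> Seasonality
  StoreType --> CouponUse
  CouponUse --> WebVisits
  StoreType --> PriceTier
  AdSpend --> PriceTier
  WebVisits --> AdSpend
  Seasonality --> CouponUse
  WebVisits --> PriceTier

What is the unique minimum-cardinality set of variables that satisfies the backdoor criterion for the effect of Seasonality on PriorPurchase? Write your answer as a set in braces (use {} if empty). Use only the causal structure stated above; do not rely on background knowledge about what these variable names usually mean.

Variables eligible for adjustment (non-descendants of Seasonality, excluding Seasonality and PriorPurchase): {EmailOpen, StoreType}.
Backdoor paths from Seasonality to PriorPurchase:
  P1: Seasonality <- EmailOpen -> AdSpend <- WebVisits <- CouponUse <- StoreType -> PriorPurchase
  P2: Seasonality <- EmailOpen -> AdSpend <- WebVisits <- CouponUse -> PriceTier <- StoreType -> PriorPurchase
  P3: Seasonality <- EmailOpen -> AdSpend <- WebVisits -> PriceTier <- StoreType -> PriorPurchase
  P4: Seasonality <- EmailOpen -> AdSpend <- WebVisits -> PriceTier <- CouponUse <- StoreType -> PriorPurchase
  P5: Seasonality <- EmailOpen -> AdSpend -> PriceTier <- StoreType -> PriorPurchase
  P6: Seasonality <- EmailOpen -> AdSpend -> PriceTier <- CouponUse <- StoreType -> PriorPurchase
  P7: Seasonality <- EmailOpen -> AdSpend -> PriceTier <- WebVisits <- CouponUse <- StoreType -> PriorPurchase
Each backdoor path contains an unconditioned collider, so every path is already blocked with the empty conditioning set:
  P1: blocked at collider AdSpend (neither it nor any descendant is in the conditioning set).
  P2: blocked at collider AdSpend (neither it nor any descendant is in the conditioning set).
  P3: blocked at collider AdSpend (neither it nor any descendant is in the conditioning set).
  P4: blocked at collider AdSpend (neither it nor any descendant is in the conditioning set).
  P5: blocked at collider PriceTier (neither it nor any descendant is in the conditioning set).
  P6: blocked at collider PriceTier (neither it nor any descendant is in the conditioning set).
  P7: blocked at collider PriceTier (neither it nor any descendant is in the conditioning set).
The empty set is therefore the unique smallest valid set.

{}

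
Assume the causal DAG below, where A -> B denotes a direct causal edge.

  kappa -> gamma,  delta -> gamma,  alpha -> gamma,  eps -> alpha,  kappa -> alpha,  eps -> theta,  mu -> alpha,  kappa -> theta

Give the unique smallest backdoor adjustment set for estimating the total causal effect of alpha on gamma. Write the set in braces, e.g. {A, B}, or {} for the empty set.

{kappa}

Variables eligible for adjustment (non-descendants of alpha, excluding alpha and gamma): {delta, eps, kappa, mu, theta}.
Backdoor paths from alpha to gamma:
  P1: alpha <- kappa -> gamma
  P2: alpha <- eps -> theta <- kappa -> gamma
The empty set is not sufficient: P1 (alpha <- kappa -> gamma) has no collider blocking it and no conditioned non-collider, so it is open.
Try {kappa}:
  P1: blocked at fork node kappa ∈ conditioning set.
  P2: blocked at collider theta (neither it nor any descendant is in the conditioning set).
{kappa} contains no descendant of alpha and blocks every backdoor path.
No other singleton works — e.g. {mu} leaves P1 open — so {kappa} is the unique smallest valid adjustment set.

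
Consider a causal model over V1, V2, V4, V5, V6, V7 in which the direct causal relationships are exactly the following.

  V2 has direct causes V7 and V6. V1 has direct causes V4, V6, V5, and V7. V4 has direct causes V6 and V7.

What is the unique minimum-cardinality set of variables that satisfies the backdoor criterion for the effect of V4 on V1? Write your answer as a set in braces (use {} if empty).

{V6, V7}

Variables eligible for adjustment (non-descendants of V4, excluding V4 and V1): {V2, V5, V6, V7}.
Backdoor paths from V4 to V1:
  P1: V4 <- V7 -> V1
  P2: V4 <- V7 -> V2 <- V6 -> V1
  P3: V4 <- V6 -> V1
  P4: V4 <- V6 -> V2 <- V7 -> V1
The empty set is not sufficient: P1 (V4 <- V7 -> V1) has no collider blocking it and no conditioned non-collider, so it is open.
Try {V6, V7}:
  P1: blocked at fork node V7 ∈ conditioning set.
  P2: blocked at fork node V7 ∈ conditioning set.
  P3: blocked at fork node V6 ∈ conditioning set.
  P4: blocked at fork node V6 ∈ conditioning set.
{V6, V7} contains no descendant of V4 and blocks every backdoor path.
Every element of {V6, V7} is needed (dropping V6 leaves P3 open; dropping V7 leaves P1 open), so no proper subset is valid.
Among all size-2 subsets of the eligible variables, only {V6, V7} blocks every backdoor path, so it is the unique smallest valid adjustment set.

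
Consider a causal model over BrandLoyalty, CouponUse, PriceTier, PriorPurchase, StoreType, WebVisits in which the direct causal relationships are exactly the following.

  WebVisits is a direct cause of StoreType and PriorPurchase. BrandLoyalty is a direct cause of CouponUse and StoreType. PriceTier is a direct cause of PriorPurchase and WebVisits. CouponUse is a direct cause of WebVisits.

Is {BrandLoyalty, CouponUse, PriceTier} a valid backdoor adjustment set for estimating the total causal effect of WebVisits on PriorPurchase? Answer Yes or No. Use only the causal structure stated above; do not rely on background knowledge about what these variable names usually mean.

Yes

Backdoor paths from WebVisits to PriorPurchase (paths whose first edge points into WebVisits):
  P1: WebVisits <- PriceTier -> PriorPurchase
Condition 1 (no descendant of WebVisits in the set): holds — descendants of WebVisits are {PriorPurchase, StoreType}; none are in {BrandLoyalty, CouponUse, PriceTier}.
Condition 2 (every backdoor path blocked by {BrandLoyalty, CouponUse, PriceTier}):
  P1: blocked at fork node PriceTier ∈ conditioning set.
{BrandLoyalty, CouponUse, PriceTier} satisfies the backdoor criterion.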